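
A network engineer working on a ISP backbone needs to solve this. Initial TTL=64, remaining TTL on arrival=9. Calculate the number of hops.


Given: initial TTL = 64, received TTL = 9
Hops = initial TTL - received TTL
Hops = 64 - 9 = 55

55


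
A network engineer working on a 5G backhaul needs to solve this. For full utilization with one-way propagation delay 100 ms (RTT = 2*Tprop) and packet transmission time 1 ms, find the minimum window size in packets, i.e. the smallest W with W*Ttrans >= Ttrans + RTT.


Given: Ttrans = 1 ms, RTT = 200 ms (= 2 * Tprop, Tprop = 100 ms)
Time until first ACK returns = Ttrans + RTT = 1 + 200 = 201 ms
Need W * Ttrans >= Ttrans + RTT  ->  W >= (Ttrans + RTT) / Ttrans
(Ttrans + RTT) / Ttrans = 201 / 1 = 201
W_min = ceil(201) = 201

201


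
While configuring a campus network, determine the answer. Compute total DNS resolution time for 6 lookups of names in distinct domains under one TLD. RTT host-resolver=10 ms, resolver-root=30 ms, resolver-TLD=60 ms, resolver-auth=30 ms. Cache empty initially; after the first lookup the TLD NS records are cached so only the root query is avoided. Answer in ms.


Lookup 1 (cold cache): local + root + TLD + auth = 10 + 30 + 60 + 30 = 130 ms
Lookups 2..6 (TLD NS cached -> skip root; new domain -> still ask TLD and auth): local + TLD + auth = 10 + 60 + 30 = 100 ms each
Remaining 5 lookups: 5 * 100 = 500 ms
Total = 130 + 500 = 630 ms

630


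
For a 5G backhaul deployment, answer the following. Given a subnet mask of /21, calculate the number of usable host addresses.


Given: subnet mask /21
Host bits = 32 - 21 = 11
Total addresses = 2^11 = 2048
Usable hosts = 2048 - 2 (network + broadcast) = 2046

2046


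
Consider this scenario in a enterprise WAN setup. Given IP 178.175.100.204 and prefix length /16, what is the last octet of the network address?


Given: IP = 178.175.100.204, prefix = /16
Subnet mask = 255.255.0.0
Last octet of IP: 204
Last octet of mask: 0
Network last octet = 204 AND 0 = 0

0


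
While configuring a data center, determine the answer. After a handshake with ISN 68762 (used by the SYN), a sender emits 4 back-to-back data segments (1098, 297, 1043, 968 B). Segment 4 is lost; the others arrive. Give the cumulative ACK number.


SYN uses sequence number 68762; first data byte = ISN + 1 = 68763.
Segment 1: SEQ = 68763, len = 1098 B, covers [68763, 69860]
Segment 2: SEQ = 69861, len = 297 B, covers [69861, 70157]
Segment 3: SEQ = 70158, len = 1043 B, covers [70158, 71200]
Segment 4: SEQ = 71201, len = 968 B, covers [71201, 72168] [LOST]
In-order data received: bytes [68763, 71200] (segments 1..3).
Segment 4 missing -> gap begins at byte 71201.
Cumulative ACK = next expected in-order byte = 68763 + 1098 + 297 + 1043 = 71201

71201


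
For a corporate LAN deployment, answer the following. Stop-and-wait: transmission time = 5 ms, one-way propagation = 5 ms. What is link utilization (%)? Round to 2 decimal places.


Given: Ttrans = 5 ms, Tprop = 5 ms
RTT = 2 * Tprop = 2 * 5 = 10 ms
U = Ttrans / (Ttrans + RTT)
U = 5 / (5 + 10)
U = 5 / 15 = 0.333333
U% = 33.33%

33.33


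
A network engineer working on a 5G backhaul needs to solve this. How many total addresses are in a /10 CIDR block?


Given: CIDR prefix /10
Host bits = 32 - 10 = 22
Total addresses = 2^22 = 4194304

4194304


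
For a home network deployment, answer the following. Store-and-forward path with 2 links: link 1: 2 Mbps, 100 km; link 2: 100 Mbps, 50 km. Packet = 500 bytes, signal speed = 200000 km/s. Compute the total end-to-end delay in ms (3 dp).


Packet = 500 bytes = 4000 bits. Store-and-forward: sum (t_trans + t_prop) per link.
Link 1: t_trans = 4000/(2*10^6) s = 2.0000 ms; t_prop = 100/200000 s = 0.5000 ms; subtotal = 2.5000 ms
Link 2: t_trans = 4000/(100*10^6) s = 0.0400 ms; t_prop = 50/200000 s = 0.2500 ms; subtotal = 0.2900 ms
End-to-end = 2.5000 + 0.2900 = 2.7900 ms -> 2.790 ms (3 dp)

2.790


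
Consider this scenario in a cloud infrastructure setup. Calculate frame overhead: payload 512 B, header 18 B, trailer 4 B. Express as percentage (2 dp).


Given: payload = 512 B, header = 18 B, trailer = 4 B
Overhead bytes = header + trailer = 18 + 4 = 22
Total frame = payload + overhead = 512 + 22 = 534
Overhead % = 22 / 534 * 100 = 4.1199% -> 4.12% (2 dp)

4.12


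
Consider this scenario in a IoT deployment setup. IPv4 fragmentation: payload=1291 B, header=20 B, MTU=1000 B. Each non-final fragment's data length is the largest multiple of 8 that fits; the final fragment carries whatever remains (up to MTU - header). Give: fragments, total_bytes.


Max data per non-final fragment = floor((MTU - header)/8)*8 = floor((1000 - 20)/8)*8 = floor(980/8)*8 = 976 B
Final fragment needs no 8-byte alignment: it can carry up to MTU - header = 980 B
Non-final fragments needed = ceil((payload - 980) / 976) = ceil(311/976) = ceil(0.3186) = 1
Number of fragments = 1 + 1 = 2
Fragment sizes (data): 1 * 976 B + 315 B (last, 315 <= 980 OK)
Total bytes sent = payload + n_frags * header = 1291 + 2*20 = 1291 + 40 = 1331 B

2, 1331


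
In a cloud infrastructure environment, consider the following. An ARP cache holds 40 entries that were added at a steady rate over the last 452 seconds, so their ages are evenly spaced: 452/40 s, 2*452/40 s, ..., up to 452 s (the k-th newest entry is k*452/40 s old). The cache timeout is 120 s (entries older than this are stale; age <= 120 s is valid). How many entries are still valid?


Ages are k * 452/40 s for k = 1..40 (spacing = 11.3000 s).
Entry k is valid iff k * 452/40 <= 120 iff k <= 40 * 120 / 452 = 10.6195
n_valid = floor(10.6195) = 10
(n_stale = 40 - 10 = 30)

10


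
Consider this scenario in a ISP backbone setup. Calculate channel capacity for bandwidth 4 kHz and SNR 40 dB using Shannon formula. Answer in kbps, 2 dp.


Given: B = 4 kHz, SNR = 40 dB
SNR linear = 10^(40/10) = 10000
1 + SNR = 10001
log2(10001) = 13.2878566418
C = 4 * 1000 * 13.2878566418 = 53151.4266 bps
C = 53.151427 kbps -> 53.15 kbps (2 dp)

53.15


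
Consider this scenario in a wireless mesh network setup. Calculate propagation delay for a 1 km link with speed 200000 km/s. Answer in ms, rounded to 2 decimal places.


Given: distance = 1 km, speed = 200000 km/s
Delay = distance / speed = 1 / 200000 seconds
Delay in ms = 1 * 1000 / 200000
Delay = 0.0050 ms
Rounded to 2 dp = 0.01 ms

0.01


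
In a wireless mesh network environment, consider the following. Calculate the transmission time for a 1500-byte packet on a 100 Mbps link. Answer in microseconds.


Given: packet = 1500 bytes, bandwidth = 100 Mbps
Packet in bits = 1500 * 8 = 12000 bits
Bandwidth = 100 * 10^6 = 100000000 bps
Time = 12000 / 100000000 seconds
Time in us = 12000 * 10^6 / 100000000 = 120

120


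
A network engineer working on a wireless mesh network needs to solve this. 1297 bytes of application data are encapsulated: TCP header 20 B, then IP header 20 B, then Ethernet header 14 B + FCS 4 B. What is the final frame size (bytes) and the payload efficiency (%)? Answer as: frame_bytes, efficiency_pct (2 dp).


TCP segment = 1297 + 20 = 1317 B
IP packet = 1317 + 20 = 1337 B
Ethernet frame = 1337 + 14 + 4 = 1355 B
Efficiency = app / frame = 1297 / 1355 = 0.957196 = 95.7196% -> 95.72% (2 dp)

1355, 95.72


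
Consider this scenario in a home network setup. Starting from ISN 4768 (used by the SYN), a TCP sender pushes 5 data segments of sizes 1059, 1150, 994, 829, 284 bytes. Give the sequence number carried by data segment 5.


The SYN occupies sequence number ISN = 4768, so the first data byte is ISN + 1 = 4769.
SEQ of data segment i = (ISN + 1) + sum of payload sizes of segments 1..i-1.
Segment 1: SEQ = 4769, payload = 1059 bytes
Segment 2: SEQ = 5828, payload = 1150 bytes
Segment 3: SEQ = 6978, payload = 994 bytes
Segment 4: SEQ = 7972, payload = 829 bytes
Segment 5: SEQ = 8801, payload = 284 bytes
SEQ of segment 5 = 4769 + 1059 + 1150 + 994 + 829 = 8801

8801


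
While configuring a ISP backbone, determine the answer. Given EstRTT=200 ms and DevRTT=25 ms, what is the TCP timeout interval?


Given: EstRTT = 200 ms, DevRTT = 25 ms
Timeout = EstRTT + 4 * DevRTT
4 * DevRTT = 4 * 25 = 100
Timeout = 200 + 100 = 300 ms

300


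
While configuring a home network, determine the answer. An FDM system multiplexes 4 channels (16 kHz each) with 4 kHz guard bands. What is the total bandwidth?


Given: 4 channels, 16 kHz each, guard = 4 kHz
Channel bandwidth = 4 * 16 = 64 kHz
Guard bands = 3 gaps * 4 kHz = 12 kHz
Total = 64 + 12 = 76 kHz

76


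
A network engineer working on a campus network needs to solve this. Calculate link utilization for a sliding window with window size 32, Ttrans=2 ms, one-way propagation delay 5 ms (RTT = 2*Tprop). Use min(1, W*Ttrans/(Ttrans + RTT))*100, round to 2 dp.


Given: W = 32, Ttrans = 2 ms, RTT = 10 ms (= 2 * Tprop, Tprop = 5 ms)
Cycle time = Ttrans + RTT = 2 + 10 = 12 ms (first packet sent until its ACK returns)
W * Ttrans = 32 * 2 = 64 ms of sending per cycle
W * Ttrans / (Ttrans + RTT) = 64 / 12 = 5.333333
U = min(1, 5.333333) = 1.000000
U% = 100.00%

100.00


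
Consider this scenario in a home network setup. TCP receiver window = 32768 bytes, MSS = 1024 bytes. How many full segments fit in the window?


Given: RWND = 32768 bytes, MSS = 1024 bytes
Full segments = floor(RWND / MSS)
Full segments = floor(32768 / 1024)
Full segments = floor(32.0) = 32

32


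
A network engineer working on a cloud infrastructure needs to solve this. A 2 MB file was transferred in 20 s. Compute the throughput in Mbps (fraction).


Given: file = 2 MB, time = 20 s
File in Mb = 2 * 8 = 16 Mb
Throughput = 16 / 20 Mbps
Throughput = 4/5 Mbps

4/5


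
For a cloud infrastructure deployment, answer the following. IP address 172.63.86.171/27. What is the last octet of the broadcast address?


Given: IP = 172.63.86.171, prefix = /27
Host bits = 32 - 27 = 5
Network last octet = 171 AND mask = 160
Host part size = 2^5 - 1 = 31
Broadcast last octet = 160 OR 31 = 191

191


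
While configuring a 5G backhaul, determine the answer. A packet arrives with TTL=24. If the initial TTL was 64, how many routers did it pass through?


Given: initial TTL = 64, received TTL = 24
Hops = initial TTL - received TTL
Hops = 64 - 24 = 40

40


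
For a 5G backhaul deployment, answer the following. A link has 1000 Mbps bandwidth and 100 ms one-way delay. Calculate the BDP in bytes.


Given: bandwidth = 1000 Mbps, delay = 100 ms
BDP in bits = 1000 * 10^6 * 100 / 1000
BDP in bits = 100000000
BDP in bytes = 100000000 / 8 = 12500000

12500000


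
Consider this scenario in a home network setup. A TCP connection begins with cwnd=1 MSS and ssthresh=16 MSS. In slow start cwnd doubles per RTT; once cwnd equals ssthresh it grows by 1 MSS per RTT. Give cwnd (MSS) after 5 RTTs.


RTT 0: cwnd = 1 MSS (initial)
RTT 1: cwnd = 2 MSS (slow start, doubled)
RTT 2: cwnd = 4 MSS (slow start, doubled)
RTT 3: cwnd = 8 MSS (slow start, doubled)
RTT 4: cwnd = 16 MSS (slow start, doubled)
RTT 5: cwnd = 17 MSS (congestion avoidance, +1)

17


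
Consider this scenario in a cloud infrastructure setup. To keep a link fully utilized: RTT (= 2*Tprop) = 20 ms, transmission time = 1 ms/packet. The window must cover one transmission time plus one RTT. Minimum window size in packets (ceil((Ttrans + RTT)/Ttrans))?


Given: Ttrans = 1 ms, RTT = 20 ms (= 2 * Tprop, Tprop = 10 ms)
Time until first ACK returns = Ttrans + RTT = 1 + 20 = 21 ms
Need W * Ttrans >= Ttrans + RTT  ->  W >= (Ttrans + RTT) / Ttrans
(Ttrans + RTT) / Ttrans = 21 / 1 = 21
W_min = ceil(21) = 21

21


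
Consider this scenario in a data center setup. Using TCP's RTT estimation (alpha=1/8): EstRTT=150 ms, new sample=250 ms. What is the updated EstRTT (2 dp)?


Given: EstRTT = 150 ms, SampleRTT = 250 ms, alpha = 1/8
New EstRTT = (1 - alpha) * EstRTT + alpha * SampleRTT
(7/8) * 150 = 131.25
(1/8) * 250 = 31.25
New EstRTT = 131.25 + 31.25 = 162.5 ms -> 162.50 ms (2 dp)

162.50


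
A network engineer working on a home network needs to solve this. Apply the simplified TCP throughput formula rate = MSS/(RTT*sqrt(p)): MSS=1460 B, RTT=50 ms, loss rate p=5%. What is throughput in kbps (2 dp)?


Given: MSS = 1460 bytes, RTT = 50 ms, loss = 5%
RTT in seconds = 50 / 1000 = 0.05
Loss rate = 5% = 0.05
sqrt(loss) = sqrt(0.05) = 0.223606797750
Throughput (bytes/s) = 1460 / (0.05 * 0.223606797750) = 130586.3699
Throughput (kbps) = 130586.3699 * 8 / 1000 = 1044.690959 -> 1044.69 kbps (2 dp)

1044.69


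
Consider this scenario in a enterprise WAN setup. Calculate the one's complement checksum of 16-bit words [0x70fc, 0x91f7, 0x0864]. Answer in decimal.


Given words: [0x70fc, 0x91f7, 0x0864]
Step 1: Sum all words
Raw sum = 28924 + 37367 + 2148 = 68439
Step 2: Fold carry: (2903 + 1) = 2904
One's complement = ~2904 & 0xFFFF = 62631

62631


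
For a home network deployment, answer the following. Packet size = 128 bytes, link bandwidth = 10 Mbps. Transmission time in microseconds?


Given: packet = 128 bytes, bandwidth = 10 Mbps
Packet in bits = 128 * 8 = 1024 bits
Bandwidth = 10 * 10^6 = 10000000 bps
Time = 1024 / 10000000 seconds
Time in us = 1024 * 10^6 / 10000000 = 102.4

102.4


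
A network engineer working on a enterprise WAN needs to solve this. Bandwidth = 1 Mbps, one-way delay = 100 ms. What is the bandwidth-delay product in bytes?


Given: bandwidth = 1 Mbps, delay = 100 ms
BDP in bits = 1 * 10^6 * 100 / 1000
BDP in bits = 100000
BDP in bytes = 100000 / 8 = 12500

12500


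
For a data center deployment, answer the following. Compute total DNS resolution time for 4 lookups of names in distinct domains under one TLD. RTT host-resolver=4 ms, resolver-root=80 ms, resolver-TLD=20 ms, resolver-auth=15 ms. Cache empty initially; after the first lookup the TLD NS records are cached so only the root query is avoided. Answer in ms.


Lookup 1 (cold cache): local + root + TLD + auth = 4 + 80 + 20 + 15 = 119 ms
Lookups 2..4 (TLD NS cached -> skip root; new domain -> still ask TLD and auth): local + TLD + auth = 4 + 20 + 15 = 39 ms each
Remaining 3 lookups: 3 * 39 = 117 ms
Total = 119 + 117 = 236 ms

236


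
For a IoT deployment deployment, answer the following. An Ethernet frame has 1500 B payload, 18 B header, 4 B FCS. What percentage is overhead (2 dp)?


Given: payload = 1500 B, header = 18 B, trailer = 4 B
Overhead bytes = header + trailer = 18 + 4 = 22
Total frame = payload + overhead = 1500 + 22 = 1522
Overhead % = 22 / 1522 * 100 = 1.4455% -> 1.45% (2 dp)

1.45


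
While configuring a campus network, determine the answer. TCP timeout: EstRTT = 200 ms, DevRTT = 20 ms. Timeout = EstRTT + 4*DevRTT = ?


Given: EstRTT = 200 ms, DevRTT = 20 ms
Timeout = EstRTT + 4 * DevRTT
4 * DevRTT = 4 * 20 = 80
Timeout = 200 + 80 = 280 ms

280


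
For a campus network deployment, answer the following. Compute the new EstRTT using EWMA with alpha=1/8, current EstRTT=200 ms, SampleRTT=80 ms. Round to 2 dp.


Given: EstRTT = 200 ms, SampleRTT = 80 ms, alpha = 1/8
New EstRTT = (1 - alpha) * EstRTT + alpha * SampleRTT
(7/8) * 200 = 175
(1/8) * 80 = 10
New EstRTT = 175 + 10 = 185 ms -> 185.00 ms (2 dp)

185.00


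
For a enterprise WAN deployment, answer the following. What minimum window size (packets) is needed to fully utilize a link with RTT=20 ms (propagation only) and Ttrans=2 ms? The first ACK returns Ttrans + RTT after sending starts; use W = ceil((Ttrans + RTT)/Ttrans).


Given: Ttrans = 2 ms, RTT = 20 ms (= 2 * Tprop, Tprop = 10 ms)
Time until first ACK returns = Ttrans + RTT = 2 + 20 = 22 ms
Need W * Ttrans >= Ttrans + RTT  ->  W >= (Ttrans + RTT) / Ttrans
(Ttrans + RTT) / Ttrans = 22 / 2 = 11
W_min = ceil(11) = 11

11


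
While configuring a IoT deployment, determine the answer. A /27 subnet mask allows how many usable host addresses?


Given: subnet mask /27
Host bits = 32 - 27 = 5
Total addresses = 2^5 = 32
Usable hosts = 32 - 2 (network + broadcast) = 30

30


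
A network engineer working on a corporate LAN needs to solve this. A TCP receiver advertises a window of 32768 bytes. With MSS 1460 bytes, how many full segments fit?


Given: RWND = 32768 bytes, MSS = 1460 bytes
Full segments = floor(RWND / MSS)
Full segments = floor(32768 / 1460)
Full segments = floor(22.4438) = 22

22


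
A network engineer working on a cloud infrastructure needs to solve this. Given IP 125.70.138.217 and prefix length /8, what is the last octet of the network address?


Given: IP = 125.70.138.217, prefix = /8
Subnet mask = 255.0.0.0
Last octet of IP: 217
Last octet of mask: 0
Network last octet = 217 AND 0 = 0

0


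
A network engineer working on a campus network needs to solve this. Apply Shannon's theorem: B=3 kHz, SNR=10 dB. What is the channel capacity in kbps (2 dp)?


Given: B = 3 kHz, SNR = 10 dB
SNR linear = 10^(10/10) = 10
1 + SNR = 11
log2(11) = 3.4594316186
C = 3 * 1000 * 3.4594316186 = 10378.2949 bps
C = 10.378295 kbps -> 10.38 kbps (2 dp)

10.38


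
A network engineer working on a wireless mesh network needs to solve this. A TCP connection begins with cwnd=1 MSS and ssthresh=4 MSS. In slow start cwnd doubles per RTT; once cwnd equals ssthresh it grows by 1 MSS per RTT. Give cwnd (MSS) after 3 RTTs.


RTT 0: cwnd = 1 MSS (initial)
RTT 1: cwnd = 2 MSS (slow start, doubled)
RTT 2: cwnd = 4 MSS (slow start, doubled)
RTT 3: cwnd = 5 MSS (congestion avoidance, +1)

5


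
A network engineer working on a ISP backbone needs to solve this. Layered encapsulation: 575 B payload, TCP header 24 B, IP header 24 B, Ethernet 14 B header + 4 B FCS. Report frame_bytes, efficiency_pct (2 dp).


TCP segment = 575 + 24 = 599 B
IP packet = 599 + 24 = 623 B
Ethernet frame = 623 + 14 + 4 = 641 B
Efficiency = app / frame = 575 / 641 = 0.897036 = 89.7036% -> 89.70% (2 dp)

641, 89.70


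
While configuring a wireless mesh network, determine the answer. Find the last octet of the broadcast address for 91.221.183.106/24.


Given: IP = 91.221.183.106, prefix = /24
Host bits = 32 - 24 = 8
Network last octet = 106 AND mask = 0
Host part size = 2^8 - 1 = 255
Broadcast last octet = 0 OR 255 = 255

255


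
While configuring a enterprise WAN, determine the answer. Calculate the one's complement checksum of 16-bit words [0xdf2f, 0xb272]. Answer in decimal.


Given words: [0xdf2f, 0xb272]
Step 1: Sum all words
Raw sum = 57135 + 45682 = 102817
Step 2: Fold carry: (37281 + 1) = 37282
One's complement = ~37282 & 0xFFFF = 28253

28253


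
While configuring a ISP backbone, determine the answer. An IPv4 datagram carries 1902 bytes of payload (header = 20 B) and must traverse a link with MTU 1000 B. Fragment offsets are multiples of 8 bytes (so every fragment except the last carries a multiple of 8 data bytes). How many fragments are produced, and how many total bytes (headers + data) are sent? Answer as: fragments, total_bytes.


Max data per non-final fragment = floor((MTU - header)/8)*8 = floor((1000 - 20)/8)*8 = floor(980/8)*8 = 976 B
Final fragment needs no 8-byte alignment: it can carry up to MTU - header = 980 B
Non-final fragments needed = ceil((payload - 980) / 976) = ceil(922/976) = ceil(0.9447) = 1
Number of fragments = 1 + 1 = 2
Fragment sizes (data): 1 * 976 B + 926 B (last, 926 <= 980 OK)
Total bytes sent = payload + n_frags * header = 1902 + 2*20 = 1902 + 40 = 1942 B

2, 1942


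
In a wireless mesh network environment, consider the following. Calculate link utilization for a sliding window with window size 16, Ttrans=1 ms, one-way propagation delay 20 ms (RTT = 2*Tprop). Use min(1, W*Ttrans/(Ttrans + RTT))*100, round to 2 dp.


Given: W = 16, Ttrans = 1 ms, RTT = 40 ms (= 2 * Tprop, Tprop = 20 ms)
Cycle time = Ttrans + RTT = 1 + 40 = 41 ms (first packet sent until its ACK returns)
W * Ttrans = 16 * 1 = 16 ms of sending per cycle
W * Ttrans / (Ttrans + RTT) = 16 / 41 = 0.390244
U = min(1, 0.390244) = 0.390244
U% = 39.02%

39.02


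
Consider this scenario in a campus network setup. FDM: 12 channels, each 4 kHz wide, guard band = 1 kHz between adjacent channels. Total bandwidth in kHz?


Given: 12 channels, 4 kHz each, guard = 1 kHz
Channel bandwidth = 12 * 4 = 48 kHz
Guard bands = 11 gaps * 1 kHz = 11 kHz
Total = 48 + 11 = 59 kHz

59


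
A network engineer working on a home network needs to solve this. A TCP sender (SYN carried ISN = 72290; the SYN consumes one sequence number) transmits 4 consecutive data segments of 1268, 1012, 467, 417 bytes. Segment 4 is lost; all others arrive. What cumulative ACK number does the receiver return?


SYN uses sequence number 72290; first data byte = ISN + 1 = 72291.
Segment 1: SEQ = 72291, len = 1268 B, covers [72291, 73558]
Segment 2: SEQ = 73559, len = 1012 B, covers [73559, 74570]
Segment 3: SEQ = 74571, len = 467 B, covers [74571, 75037]
Segment 4: SEQ = 75038, len = 417 B, covers [75038, 75454] [LOST]
In-order data received: bytes [72291, 75037] (segments 1..3).
Segment 4 missing -> gap begins at byte 75038.
Cumulative ACK = next expected in-order byte = 72291 + 1268 + 1012 + 467 = 75038

75038


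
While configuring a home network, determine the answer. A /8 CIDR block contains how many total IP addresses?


Given: CIDR prefix /8
Host bits = 32 - 8 = 24
Total addresses = 2^24 = 16777216

16777216


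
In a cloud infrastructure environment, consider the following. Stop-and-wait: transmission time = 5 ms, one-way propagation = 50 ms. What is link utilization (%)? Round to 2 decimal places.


Given: Ttrans = 5 ms, Tprop = 50 ms
RTT = 2 * Tprop = 2 * 50 = 100 ms
U = Ttrans / (Ttrans + RTT)
U = 5 / (5 + 100)
U = 5 / 105 = 0.047619
U% = 4.76%

4.76


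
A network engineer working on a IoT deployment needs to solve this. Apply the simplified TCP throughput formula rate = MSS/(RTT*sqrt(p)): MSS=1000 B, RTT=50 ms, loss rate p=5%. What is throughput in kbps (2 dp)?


Given: MSS = 1000 bytes, RTT = 50 ms, loss = 5%
RTT in seconds = 50 / 1000 = 0.05
Loss rate = 5% = 0.05
sqrt(loss) = sqrt(0.05) = 0.223606797750
Throughput (bytes/s) = 1000 / (0.05 * 0.223606797750) = 89442.7191
Throughput (kbps) = 89442.7191 * 8 / 1000 = 715.541753 -> 715.54 kbps (2 dp)

715.54


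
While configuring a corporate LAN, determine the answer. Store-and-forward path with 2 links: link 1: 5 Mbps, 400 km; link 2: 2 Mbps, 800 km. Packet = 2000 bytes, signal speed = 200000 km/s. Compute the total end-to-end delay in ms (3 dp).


Packet = 2000 bytes = 16000 bits. Store-and-forward: sum (t_trans + t_prop) per link.
Link 1: t_trans = 16000/(5*10^6) s = 3.2000 ms; t_prop = 400/200000 s = 2.0000 ms; subtotal = 5.2000 ms
Link 2: t_trans = 16000/(2*10^6) s = 8.0000 ms; t_prop = 800/200000 s = 4.0000 ms; subtotal = 12.0000 ms
End-to-end = 5.2000 + 12.0000 = 17.2000 ms -> 17.200 ms (3 dp)

17.200


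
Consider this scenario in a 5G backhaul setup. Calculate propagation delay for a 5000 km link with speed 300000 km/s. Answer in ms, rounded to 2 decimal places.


Given: distance = 5000 km, speed = 300000 km/s
Delay = distance / speed = 5000 / 300000 seconds
Delay in ms = 5000 * 1000 / 300000
Delay = 16.6667 ms
Rounded to 2 dp = 16.67 ms

16.67


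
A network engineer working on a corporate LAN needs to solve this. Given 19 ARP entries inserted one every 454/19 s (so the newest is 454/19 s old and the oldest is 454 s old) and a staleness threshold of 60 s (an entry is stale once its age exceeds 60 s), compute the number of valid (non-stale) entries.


Ages are k * 454/19 s for k = 1..19 (spacing = 23.8947 s).
Entry k is valid iff k * 454/19 <= 60 iff k <= 19 * 60 / 454 = 2.5110
n_valid = floor(2.5110) = 2
(n_stale = 19 - 2 = 17)

2


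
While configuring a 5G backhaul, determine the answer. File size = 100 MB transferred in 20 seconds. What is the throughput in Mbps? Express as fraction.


Given: file = 100 MB, time = 20 s
File in Mb = 100 * 8 = 800 Mb
Throughput = 800 / 20 Mbps
Throughput = 40 Mbps

40


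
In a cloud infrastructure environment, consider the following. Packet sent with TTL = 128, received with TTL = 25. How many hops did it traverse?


Given: initial TTL = 128, received TTL = 25
Hops = initial TTL - received TTL
Hops = 128 - 25 = 103

103


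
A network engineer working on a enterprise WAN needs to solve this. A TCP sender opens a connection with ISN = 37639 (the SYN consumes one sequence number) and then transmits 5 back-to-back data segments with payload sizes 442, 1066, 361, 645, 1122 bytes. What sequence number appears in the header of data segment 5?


The SYN occupies sequence number ISN = 37639, so the first data byte is ISN + 1 = 37640.
SEQ of data segment i = (ISN + 1) + sum of payload sizes of segments 1..i-1.
Segment 1: SEQ = 37640, payload = 442 bytes
Segment 2: SEQ = 38082, payload = 1066 bytes
Segment 3: SEQ = 39148, payload = 361 bytes
Segment 4: SEQ = 39509, payload = 645 bytes
Segment 5: SEQ = 40154, payload = 1122 bytes
SEQ of segment 5 = 37640 + 442 + 1066 + 361 + 645 = 40154

40154


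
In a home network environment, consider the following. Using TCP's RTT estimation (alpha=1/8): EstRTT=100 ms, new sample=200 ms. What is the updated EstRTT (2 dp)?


Given: EstRTT = 100 ms, SampleRTT = 200 ms, alpha = 1/8
New EstRTT = (1 - alpha) * EstRTT + alpha * SampleRTT
(7/8) * 100 = 87.5
(1/8) * 200 = 25
New EstRTT = 87.5 + 25 = 112.5 ms -> 112.50 ms (2 dp)

112.50


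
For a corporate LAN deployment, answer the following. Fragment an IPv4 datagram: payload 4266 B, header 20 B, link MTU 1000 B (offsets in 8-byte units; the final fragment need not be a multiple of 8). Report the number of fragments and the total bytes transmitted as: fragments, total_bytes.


Max data per non-final fragment = floor((MTU - header)/8)*8 = floor((1000 - 20)/8)*8 = floor(980/8)*8 = 976 B
Final fragment needs no 8-byte alignment: it can carry up to MTU - header = 980 B
Non-final fragments needed = ceil((payload - 980) / 976) = ceil(3286/976) = ceil(3.3668) = 4
Number of fragments = 4 + 1 = 5
Fragment sizes (data): 4 * 976 B + 362 B (last, 362 <= 980 OK)
Total bytes sent = payload + n_frags * header = 4266 + 5*20 = 4266 + 100 = 4366 B

5, 4366


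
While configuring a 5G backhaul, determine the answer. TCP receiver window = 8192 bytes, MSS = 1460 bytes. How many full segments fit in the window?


Given: RWND = 8192 bytes, MSS = 1460 bytes
Full segments = floor(RWND / MSS)
Full segments = floor(8192 / 1460)
Full segments = floor(5.611) = 5

5


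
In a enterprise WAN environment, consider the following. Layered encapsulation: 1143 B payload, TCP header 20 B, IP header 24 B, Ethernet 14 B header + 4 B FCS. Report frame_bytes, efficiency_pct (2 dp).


TCP segment = 1143 + 20 = 1163 B
IP packet = 1163 + 24 = 1187 B
Ethernet frame = 1187 + 14 + 4 = 1205 B
Efficiency = app / frame = 1143 / 1205 = 0.948548 = 94.8548% -> 94.85% (2 dp)

1205, 94.85


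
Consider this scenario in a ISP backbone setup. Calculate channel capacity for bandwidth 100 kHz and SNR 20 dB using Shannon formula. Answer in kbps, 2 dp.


Given: B = 100 kHz, SNR = 20 dB
SNR linear = 10^(20/10) = 100
1 + SNR = 101
log2(101) = 6.6582114828
C = 100 * 1000 * 6.6582114828 = 665821.1483 bps
C = 665.821148 kbps -> 665.82 kbps (2 dp)

665.82


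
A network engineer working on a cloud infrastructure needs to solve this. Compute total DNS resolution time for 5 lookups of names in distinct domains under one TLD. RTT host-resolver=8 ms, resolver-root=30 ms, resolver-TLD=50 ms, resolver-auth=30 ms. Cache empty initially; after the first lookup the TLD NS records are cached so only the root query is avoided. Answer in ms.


Lookup 1 (cold cache): local + root + TLD + auth = 8 + 30 + 50 + 30 = 118 ms
Lookups 2..5 (TLD NS cached -> skip root; new domain -> still ask TLD and auth): local + TLD + auth = 8 + 50 + 30 = 88 ms each
Remaining 4 lookups: 4 * 88 = 352 ms
Total = 118 + 352 = 470 ms

470


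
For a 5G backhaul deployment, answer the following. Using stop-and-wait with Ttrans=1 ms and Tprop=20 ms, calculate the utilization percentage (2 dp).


Given: Ttrans = 1 ms, Tprop = 20 ms
RTT = 2 * Tprop = 2 * 20 = 40 ms
U = Ttrans / (Ttrans + RTT)
U = 1 / (1 + 40)
U = 1 / 41 = 0.02439
U% = 2.44%

2.44


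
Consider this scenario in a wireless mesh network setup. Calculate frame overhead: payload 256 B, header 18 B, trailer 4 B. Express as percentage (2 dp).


Given: payload = 256 B, header = 18 B, trailer = 4 B
Overhead bytes = header + trailer = 18 + 4 = 22
Total frame = payload + overhead = 256 + 22 = 278
Overhead % = 22 / 278 * 100 = 7.9137% -> 7.91% (2 dp)

7.91


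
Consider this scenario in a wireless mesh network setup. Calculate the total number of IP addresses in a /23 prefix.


Given: CIDR prefix /23
Host bits = 32 - 23 = 9
Total addresses = 2^9 = 512

512


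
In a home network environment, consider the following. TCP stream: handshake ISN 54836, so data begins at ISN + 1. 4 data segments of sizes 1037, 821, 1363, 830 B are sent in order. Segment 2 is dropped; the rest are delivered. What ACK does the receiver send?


SYN uses sequence number 54836; first data byte = ISN + 1 = 54837.
Segment 1: SEQ = 54837, len = 1037 B, covers [54837, 55873]
Segment 2: SEQ = 55874, len = 821 B, covers [55874, 56694] [LOST]
Segment 3: SEQ = 56695, len = 1363 B, covers [56695, 58057]
Segment 4: SEQ = 58058, len = 830 B, covers [58058, 58887]
In-order data received: bytes [54837, 55873] (segments 1..1).
Segment 2 missing -> gap begins at byte 55874; later segments buffered out of order.
Cumulative ACK = next expected in-order byte = 54837 + 1037 = 55874

55874


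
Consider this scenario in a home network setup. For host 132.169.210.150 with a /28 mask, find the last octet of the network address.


Given: IP = 132.169.210.150, prefix = /28
Subnet mask = 255.255.255.240
Last octet of IP: 150
Last octet of mask: 240
Network last octet = 150 AND 240 = 144

144


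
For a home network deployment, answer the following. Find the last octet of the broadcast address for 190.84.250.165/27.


Given: IP = 190.84.250.165, prefix = /27
Host bits = 32 - 27 = 5
Network last octet = 165 AND mask = 160
Host part size = 2^5 - 1 = 31
Broadcast last octet = 160 OR 31 = 191

191


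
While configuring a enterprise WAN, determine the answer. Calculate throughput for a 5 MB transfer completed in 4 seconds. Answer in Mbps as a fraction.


Given: file = 5 MB, time = 4 s
File in Mb = 5 * 8 = 40 Mb
Throughput = 40 / 4 Mbps
Throughput = 10 Mbps

10


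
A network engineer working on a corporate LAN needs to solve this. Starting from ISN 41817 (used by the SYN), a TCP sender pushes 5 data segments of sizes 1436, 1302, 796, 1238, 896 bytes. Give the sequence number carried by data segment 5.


The SYN occupies sequence number ISN = 41817, so the first data byte is ISN + 1 = 41818.
SEQ of data segment i = (ISN + 1) + sum of payload sizes of segments 1..i-1.
Segment 1: SEQ = 41818, payload = 1436 bytes
Segment 2: SEQ = 43254, payload = 1302 bytes
Segment 3: SEQ = 44556, payload = 796 bytes
Segment 4: SEQ = 45352, payload = 1238 bytes
Segment 5: SEQ = 46590, payload = 896 bytes
SEQ of segment 5 = 41818 + 1436 + 1302 + 796 + 1238 = 46590

46590


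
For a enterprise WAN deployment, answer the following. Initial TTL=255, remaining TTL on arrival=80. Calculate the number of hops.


Given: initial TTL = 255, received TTL = 80
Hops = initial TTL - received TTL
Hops = 255 - 80 = 175

175


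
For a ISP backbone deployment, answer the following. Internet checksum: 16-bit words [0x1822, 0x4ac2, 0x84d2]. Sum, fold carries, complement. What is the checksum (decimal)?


Given words: [0x1822, 0x4ac2, 0x84d2]
Step 1: Sum all words
Raw sum = 6178 + 19138 + 34002 = 59318
One's complement = ~59318 & 0xFFFF = 6217

6217


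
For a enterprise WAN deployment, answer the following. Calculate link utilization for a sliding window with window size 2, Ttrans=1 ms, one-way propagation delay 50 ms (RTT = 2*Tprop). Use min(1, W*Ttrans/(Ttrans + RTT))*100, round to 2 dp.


Given: W = 2, Ttrans = 1 ms, RTT = 100 ms (= 2 * Tprop, Tprop = 50 ms)
Cycle time = Ttrans + RTT = 1 + 100 = 101 ms (first packet sent until its ACK returns)
W * Ttrans = 2 * 1 = 2 ms of sending per cycle
W * Ttrans / (Ttrans + RTT) = 2 / 101 = 0.019802
U = min(1, 0.019802) = 0.019802
U% = 1.98%

1.98


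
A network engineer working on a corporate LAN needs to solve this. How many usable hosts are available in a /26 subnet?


Given: subnet mask /26
Host bits = 32 - 26 = 6
Total addresses = 2^6 = 64
Usable hosts = 64 - 2 (network + broadcast) = 62

62


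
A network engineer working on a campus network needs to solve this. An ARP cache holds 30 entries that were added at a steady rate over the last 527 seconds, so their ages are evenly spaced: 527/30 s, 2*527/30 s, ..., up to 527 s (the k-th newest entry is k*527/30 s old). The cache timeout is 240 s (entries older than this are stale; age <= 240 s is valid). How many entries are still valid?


Ages are k * 527/30 s for k = 1..30 (spacing = 17.5667 s).
Entry k is valid iff k * 527/30 <= 240 iff k <= 30 * 240 / 527 = 13.6622
n_valid = floor(13.6622) = 13
(n_stale = 30 - 13 = 17)

13


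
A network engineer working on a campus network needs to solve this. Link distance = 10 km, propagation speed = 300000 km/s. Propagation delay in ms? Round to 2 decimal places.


Given: distance = 10 km, speed = 300000 km/s
Delay = distance / speed = 10 / 300000 seconds
Delay in ms = 10 * 1000 / 300000
Delay = 0.0333 ms
Rounded to 2 dp = 0.03 ms

0.03


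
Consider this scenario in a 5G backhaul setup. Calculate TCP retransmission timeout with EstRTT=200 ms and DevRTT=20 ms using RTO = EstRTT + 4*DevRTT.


Given: EstRTT = 200 ms, DevRTT = 20 ms
Timeout = EstRTT + 4 * DevRTT
4 * DevRTT = 4 * 20 = 80
Timeout = 200 + 80 = 280 ms

280


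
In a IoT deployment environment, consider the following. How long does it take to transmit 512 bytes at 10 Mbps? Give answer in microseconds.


Given: packet = 512 bytes, bandwidth = 10 Mbps
Packet in bits = 512 * 8 = 4096 bits
Bandwidth = 10 * 10^6 = 10000000 bps
Time = 4096 / 10000000 seconds
Time in us = 4096 * 10^6 / 10000000 = 409.6

409.6


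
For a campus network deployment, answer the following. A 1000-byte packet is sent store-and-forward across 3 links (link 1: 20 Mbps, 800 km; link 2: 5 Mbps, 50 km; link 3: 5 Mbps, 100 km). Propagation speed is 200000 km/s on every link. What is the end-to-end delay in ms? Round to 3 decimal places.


Packet = 1000 bytes = 8000 bits. Store-and-forward: sum (t_trans + t_prop) per link.
Link 1: t_trans = 8000/(20*10^6) s = 0.4000 ms; t_prop = 800/200000 s = 4.0000 ms; subtotal = 4.4000 ms
Link 2: t_trans = 8000/(5*10^6) s = 1.6000 ms; t_prop = 50/200000 s = 0.2500 ms; subtotal = 1.8500 ms
Link 3: t_trans = 8000/(5*10^6) s = 1.6000 ms; t_prop = 100/200000 s = 0.5000 ms; subtotal = 2.1000 ms
End-to-end = 4.4000 + 1.8500 + 2.1000 = 8.3500 ms -> 8.350 ms (3 dp)

8.350


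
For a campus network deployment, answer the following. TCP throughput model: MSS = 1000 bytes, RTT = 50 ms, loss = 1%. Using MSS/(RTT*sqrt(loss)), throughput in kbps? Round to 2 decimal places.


Given: MSS = 1000 bytes, RTT = 50 ms, loss = 1%
RTT in seconds = 50 / 1000 = 0.05
Loss rate = 1% = 0.01
sqrt(loss) = sqrt(0.01) = 0.1
Throughput (bytes/s) = 1000 / (0.05 * 0.1) = 200000.0000
Throughput (kbps) = 200000.0000 * 8 / 1000 = 1600.000000 -> 1600.00 kbps (2 dp)

1600.00


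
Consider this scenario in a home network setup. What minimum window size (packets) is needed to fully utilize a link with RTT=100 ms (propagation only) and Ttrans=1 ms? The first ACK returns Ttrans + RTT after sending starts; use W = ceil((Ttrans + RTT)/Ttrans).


Given: Ttrans = 1 ms, RTT = 100 ms (= 2 * Tprop, Tprop = 50 ms)
Time until first ACK returns = Ttrans + RTT = 1 + 100 = 101 ms
Need W * Ttrans >= Ttrans + RTT  ->  W >= (Ttrans + RTT) / Ttrans
(Ttrans + RTT) / Ttrans = 101 / 1 = 101
W_min = ceil(101) = 101

101


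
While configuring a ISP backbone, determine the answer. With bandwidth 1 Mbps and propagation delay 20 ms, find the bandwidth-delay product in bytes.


Given: bandwidth = 1 Mbps, delay = 20 ms
BDP in bits = 1 * 10^6 * 20 / 1000
BDP in bits = 20000
BDP in bytes = 20000 / 8 = 2500

2500


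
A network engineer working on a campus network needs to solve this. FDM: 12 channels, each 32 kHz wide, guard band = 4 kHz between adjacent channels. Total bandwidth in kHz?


Given: 12 channels, 32 kHz each, guard = 4 kHz
Channel bandwidth = 12 * 32 = 384 kHz
Guard bands = 11 gaps * 4 kHz = 44 kHz
Total = 384 + 44 = 428 kHz

428


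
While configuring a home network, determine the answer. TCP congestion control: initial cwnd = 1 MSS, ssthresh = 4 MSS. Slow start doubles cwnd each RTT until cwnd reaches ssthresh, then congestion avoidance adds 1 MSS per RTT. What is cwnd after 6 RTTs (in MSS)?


RTT 0: cwnd = 1 MSS (initial)
RTT 1: cwnd = 2 MSS (slow start, doubled)
RTT 2: cwnd = 4 MSS (slow start, doubled)
RTT 3: cwnd = 5 MSS (congestion avoidance, +1)
RTT 4: cwnd = 6 MSS (congestion avoidance, +1)
RTT 5: cwnd = 7 MSS (congestion avoidance, +1)
RTT 6: cwnd = 8 MSS (congestion avoidance, +1)

8


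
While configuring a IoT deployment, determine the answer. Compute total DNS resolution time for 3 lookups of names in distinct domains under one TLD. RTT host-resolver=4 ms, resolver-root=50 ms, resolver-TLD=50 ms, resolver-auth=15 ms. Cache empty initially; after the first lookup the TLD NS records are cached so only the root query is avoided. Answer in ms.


Lookup 1 (cold cache): local + root + TLD + auth = 4 + 50 + 50 + 15 = 119 ms
Lookups 2..3 (TLD NS cached -> skip root; new domain -> still ask TLD and auth): local + TLD + auth = 4 + 50 + 15 = 69 ms each
Remaining 2 lookups: 2 * 69 = 138 ms
Total = 119 + 138 = 257 ms

257


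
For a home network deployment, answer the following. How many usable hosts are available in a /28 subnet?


Given: subnet mask /28
Host bits = 32 - 28 = 4
Total addresses = 2^4 = 16
Usable hosts = 16 - 2 (network + broadcast) = 14

14


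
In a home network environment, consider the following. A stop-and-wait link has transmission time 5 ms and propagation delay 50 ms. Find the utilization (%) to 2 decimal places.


Given: Ttrans = 5 ms, Tprop = 50 ms
RTT = 2 * Tprop = 2 * 50 = 100 ms
U = Ttrans / (Ttrans + RTT)
U = 5 / (5 + 100)
U = 5 / 105 = 0.047619
U% = 4.76%

4.76


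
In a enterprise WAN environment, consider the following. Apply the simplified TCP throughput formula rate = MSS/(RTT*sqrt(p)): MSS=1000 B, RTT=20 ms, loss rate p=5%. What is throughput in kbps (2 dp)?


Given: MSS = 1000 bytes, RTT = 20 ms, loss = 5%
RTT in seconds = 20 / 1000 = 0.02
Loss rate = 5% = 0.05
sqrt(loss) = sqrt(0.05) = 0.223606797750
Throughput (bytes/s) = 1000 / (0.02 * 0.223606797750) = 223606.7977
Throughput (kbps) = 223606.7977 * 8 / 1000 = 1788.854382 -> 1788.85 kbps (2 dp)

1788.85


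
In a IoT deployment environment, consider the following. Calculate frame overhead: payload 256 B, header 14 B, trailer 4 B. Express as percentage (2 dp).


Given: payload = 256 B, header = 14 B, trailer = 4 B
Overhead bytes = header + trailer = 14 + 4 = 18
Total frame = payload + overhead = 256 + 18 = 274
Overhead % = 18 / 274 * 100 = 6.5693% -> 6.57% (2 dp)

6.57


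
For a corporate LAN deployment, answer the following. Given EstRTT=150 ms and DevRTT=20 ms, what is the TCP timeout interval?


Given: EstRTT = 150 ms, DevRTT = 20 ms
Timeout = EstRTT + 4 * DevRTT
4 * DevRTT = 4 * 20 = 80
Timeout = 150 + 80 = 230 ms

230


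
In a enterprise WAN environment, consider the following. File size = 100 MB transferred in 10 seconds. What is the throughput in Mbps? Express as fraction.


Given: file = 100 MB, time = 10 s
File in Mb = 100 * 8 = 800 Mb
Throughput = 800 / 10 Mbps
Throughput = 80 Mbps

80


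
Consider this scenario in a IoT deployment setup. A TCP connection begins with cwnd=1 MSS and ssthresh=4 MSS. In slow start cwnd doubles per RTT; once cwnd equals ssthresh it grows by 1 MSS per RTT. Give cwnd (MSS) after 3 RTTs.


RTT 0: cwnd = 1 MSS (initial)
RTT 1: cwnd = 2 MSS (slow start, doubled)
RTT 2: cwnd = 4 MSS (slow start, doubled)
RTT 3: cwnd = 5 MSS (congestion avoidance, +1)

5
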